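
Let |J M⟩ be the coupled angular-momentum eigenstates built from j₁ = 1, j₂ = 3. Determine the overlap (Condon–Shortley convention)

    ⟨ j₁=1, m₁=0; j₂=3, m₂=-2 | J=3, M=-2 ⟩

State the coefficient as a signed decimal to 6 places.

j₁+j₂−J=1  J+j₁−j₂=1  J−j₁+j₂=5  j₁+j₂+J+1=8
(j₁±m₁, j₂±m₂, J±M) = (1,1,1,5,1,5)
P² = 300
sum k=0..1:
  [0] +1/24 = 1/24
  [1] −1/120 = -1/120
S = 1/30
C² = P²·S² = 1/3 ; C = +0.577350

+√(1/3) = +0.577350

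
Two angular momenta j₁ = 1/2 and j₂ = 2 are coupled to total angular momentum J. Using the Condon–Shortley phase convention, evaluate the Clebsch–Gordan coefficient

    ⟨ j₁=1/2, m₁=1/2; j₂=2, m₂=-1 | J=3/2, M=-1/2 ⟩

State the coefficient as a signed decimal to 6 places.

+0.774597

j₁+j₂−J=1  J+j₁−j₂=0  J−j₁+j₂=3  j₁+j₂+J+1=5
(j₁±m₁, j₂±m₂, J±M) = (1,0,1,3,1,2)
P² = 12/5
sum k=0..0:
  [0] +1/2 = 1/2
S = 1/2
C² = P²·S² = 3/5 ; C = +0.774597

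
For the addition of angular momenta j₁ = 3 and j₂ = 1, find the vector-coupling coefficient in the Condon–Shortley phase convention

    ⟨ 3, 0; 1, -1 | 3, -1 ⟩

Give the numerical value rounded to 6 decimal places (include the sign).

+√(1/2) ≈ +0.707107

j₁+j₂−J=1  J+j₁−j₂=5  J−j₁+j₂=1  j₁+j₂+J+1=8
(j₁±m₁, j₂±m₂, J±M) = (3,3,0,2,2,4)
P² = 72
sum k=0..0:
  [0] +1/12 = 1/12
S = 1/12
C² = P²·S² = 1/2 ; C = +0.707107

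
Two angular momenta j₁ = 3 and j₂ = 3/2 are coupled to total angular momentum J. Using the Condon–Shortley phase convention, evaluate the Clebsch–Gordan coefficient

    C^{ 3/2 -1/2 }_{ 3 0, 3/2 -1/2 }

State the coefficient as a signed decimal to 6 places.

j₁+j₂−J=3  J+j₁−j₂=3  J−j₁+j₂=0  j₁+j₂+J+1=7
(j₁±m₁, j₂±m₂, J±M) = (3,3,1,2,1,2)
P² = 144/35
sum k=1..1:
  [1] −1/4 = -1/4
S = -1/4
C² = P²·S² = 9/35 ; C = -0.507093

-0.507093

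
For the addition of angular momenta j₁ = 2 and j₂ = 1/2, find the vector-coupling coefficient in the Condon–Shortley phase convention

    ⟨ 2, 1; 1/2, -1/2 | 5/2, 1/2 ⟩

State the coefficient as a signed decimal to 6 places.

+0.632456  (= +√(2/5))

j₁+j₂−J=0  J+j₁−j₂=4  J−j₁+j₂=1  j₁+j₂+J+1=6
(j₁±m₁, j₂±m₂, J±M) = (3,1,0,1,3,2)
P² = 72/5
sum k=0..0:
  [0] +1/6 = 1/6
S = 1/6
C² = P²·S² = 2/5 ; C = +0.632456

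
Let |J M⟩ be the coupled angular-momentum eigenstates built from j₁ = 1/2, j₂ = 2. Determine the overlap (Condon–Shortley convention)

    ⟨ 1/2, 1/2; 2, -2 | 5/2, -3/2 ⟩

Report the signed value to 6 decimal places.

j₁+j₂−J=0  J+j₁−j₂=1  J−j₁+j₂=4  j₁+j₂+J+1=6
(j₁±m₁, j₂±m₂, J±M) = (1,0,0,4,1,4)
P² = 576/5
sum k=0..0:
  [0] +1/24 = 1/24
S = 1/24
C² = P²·S² = 1/5 ; C = +0.447214

+0.447214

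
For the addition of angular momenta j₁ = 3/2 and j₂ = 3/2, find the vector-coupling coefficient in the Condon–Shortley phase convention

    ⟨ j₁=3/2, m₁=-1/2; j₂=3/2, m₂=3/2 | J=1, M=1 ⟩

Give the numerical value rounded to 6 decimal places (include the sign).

triangle: 2!*1!*1!/5! = 2/120
(j±m)!: 1!*2!*3!*0!*2!*0! = 24
prefactor² = (2J+1)*Δ*N² = 6/5
  k=2: +1/(2!*0!*0!*1!*1!*0!) = 1/2
Σ = 1/2  ⇒  CG² = 6/5*1/2² = 3/10
CG = +√(3/10) = +0.547723

+√(3/10) = +0.547723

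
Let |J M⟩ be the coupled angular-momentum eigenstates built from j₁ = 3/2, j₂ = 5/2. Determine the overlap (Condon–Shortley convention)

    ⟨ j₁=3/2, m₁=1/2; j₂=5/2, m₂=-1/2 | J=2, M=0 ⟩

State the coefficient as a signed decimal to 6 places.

-0.267261  (= −√(1/14))

triangle: 2!*1!*3!/7! = 12/5040
(j±m)!: 2!*1!*2!*3!*2!*2! = 96
prefactor² = (2J+1)*Δ*N² = 8/7
  k=0: +1/(0!*2!*1!*2!*0!*1!) = 1/4
  k=1: −1/(1!*1!*0!*1!*1!*2!) = -1/2
Σ = -1/4  ⇒  CG² = 8/7*(-1/4)² = 1/14
CG = −√(1/14) = -0.267261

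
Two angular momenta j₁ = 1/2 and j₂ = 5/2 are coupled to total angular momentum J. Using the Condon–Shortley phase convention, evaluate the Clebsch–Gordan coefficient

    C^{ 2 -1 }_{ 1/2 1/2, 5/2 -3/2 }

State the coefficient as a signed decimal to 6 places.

+0.816497  (= +√(2/3))

j₁+j₂−J=1  J+j₁−j₂=0  J−j₁+j₂=4  j₁+j₂+J+1=6
(j₁±m₁, j₂±m₂, J±M) = (1,0,1,4,1,3)
P² = 24
sum k=0..0:
  [0] +1/6 = 1/6
S = 1/6
C² = P²·S² = 2/3 ; C = +0.816497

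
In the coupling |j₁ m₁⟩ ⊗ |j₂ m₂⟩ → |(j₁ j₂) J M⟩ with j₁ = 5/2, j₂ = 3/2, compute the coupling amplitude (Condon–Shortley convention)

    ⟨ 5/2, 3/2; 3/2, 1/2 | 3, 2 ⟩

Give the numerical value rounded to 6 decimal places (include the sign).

√[7·1!4!2!/8! · 4!1!2!1!5!1!] = √(48)
  +(−1)^0/∏(0,1,1,2,3,0)! = 1/12  (running 1/12)
  +(−1)^1/∏(1,0,0,1,4,1)! = -1/24  (running 1/24)
⟨..|..⟩ = √(48)·(1/24) = +0.288675

+0.288675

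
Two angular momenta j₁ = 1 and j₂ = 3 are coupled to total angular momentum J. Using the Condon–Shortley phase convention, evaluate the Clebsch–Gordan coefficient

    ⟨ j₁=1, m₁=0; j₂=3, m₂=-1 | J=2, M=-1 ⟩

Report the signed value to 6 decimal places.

-0.617213  (= −√(8/21))

j₁+j₂−J=2  J+j₁−j₂=0  J−j₁+j₂=4  j₁+j₂+J+1=7
(j₁±m₁, j₂±m₂, J±M) = (1,1,2,4,1,3)
P² = 96/7
sum k=1..1:
  [1] −1/6 = -1/6
S = -1/6
C² = P²·S² = 8/21 ; C = -0.617213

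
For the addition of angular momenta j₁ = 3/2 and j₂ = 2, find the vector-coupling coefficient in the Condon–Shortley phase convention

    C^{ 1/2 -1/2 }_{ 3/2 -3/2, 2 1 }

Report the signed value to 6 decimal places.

triangle: 3!*0!*1!/5! = 6/120
(j±m)!: 0!*3!*3!*1!*0!*1! = 36
prefactor² = (2J+1)*Δ*N² = 18/5
  k=3: −1/(3!*0!*0!*0!*0!*1!) = -1/6
Σ = -1/6  ⇒  CG² = 18/5*(-1/6)² = 1/10
CG = −√(1/10) = -0.316228

−√(1/10) = -0.316228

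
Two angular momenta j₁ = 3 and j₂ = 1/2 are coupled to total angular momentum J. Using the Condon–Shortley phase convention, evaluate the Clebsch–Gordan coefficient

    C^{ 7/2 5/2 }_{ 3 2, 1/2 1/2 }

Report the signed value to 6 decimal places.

√[8·0!6!1!/8! · 5!1!1!0!6!1!] = √(86400/7)
  +(−1)^0/∏(0,0,1,1,5,0)! = 1/120  (running 1/120)
⟨..|..⟩ = √(86400/7)·(1/120) = +0.925820

+√(6/7) ≈ +0.925820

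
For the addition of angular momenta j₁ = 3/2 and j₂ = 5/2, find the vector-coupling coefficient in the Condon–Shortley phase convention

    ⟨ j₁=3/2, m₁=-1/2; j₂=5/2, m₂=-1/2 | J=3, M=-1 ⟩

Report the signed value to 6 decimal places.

−√(1/60) = -0.129099

j₁+j₂−J=1  J+j₁−j₂=2  J−j₁+j₂=4  j₁+j₂+J+1=8
(j₁±m₁, j₂±m₂, J±M) = (1,2,2,3,2,4)
P² = 48/5
sum k=0..1:
  [0] +1/8 = 1/8
  [1] −1/6 = -1/6
S = -1/24
C² = P²·S² = 1/60 ; C = -0.129099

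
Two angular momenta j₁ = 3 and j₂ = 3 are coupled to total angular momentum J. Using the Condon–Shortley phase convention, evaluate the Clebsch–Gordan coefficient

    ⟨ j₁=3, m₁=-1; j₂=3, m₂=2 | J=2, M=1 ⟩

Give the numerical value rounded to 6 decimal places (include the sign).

triangle: 4!*2!*2!/9! = 96/362880
(j±m)!: 2!*4!*5!*1!*3!*1! = 34560
prefactor² = (2J+1)*Δ*N² = 320/7
  k=3: −1/(3!*1!*1!*2!*1!*0!) = -1/12
  k=4: +1/(4!*0!*0!*1!*2!*1!) = 1/48
Σ = -1/16  ⇒  CG² = 320/7*(-1/16)² = 5/28
CG = −√(5/28) = -0.422577

-0.422577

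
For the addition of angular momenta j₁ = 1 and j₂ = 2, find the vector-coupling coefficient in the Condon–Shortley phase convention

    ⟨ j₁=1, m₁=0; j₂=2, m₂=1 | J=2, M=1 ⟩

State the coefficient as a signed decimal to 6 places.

triangle: 1!×1!×3!/6! = 6/720
(j±m)!: 1!×1!×3!×1!×3!×1! = 36
prefactor² = (2J+1)×Δ×N² = 3/2
  k=0: +1/(0!×1!×1!×3!×0!×0!) = 1/6
  k=1: −1/(1!×0!×0!×2!×1!×1!) = -1/2
Σ = -1/3  ⇒  CG² = 3/2×(-1/3)² = 1/6
CG = −√(1/6) = -0.408248

-0.408248  (= −√(1/6))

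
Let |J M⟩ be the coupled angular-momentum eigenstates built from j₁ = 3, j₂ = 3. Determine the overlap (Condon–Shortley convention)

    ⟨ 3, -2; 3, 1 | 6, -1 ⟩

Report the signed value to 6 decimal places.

+√(5/44) ≈ +0.337100

√[13·0!6!6!/13! · 1!5!4!2!5!7!] = √(41472000/11)
  +(−1)^0/∏(0,0,5,4,1,2)! = 1/5760  (running 1/5760)
⟨..|..⟩ = √(41472000/11)·(1/5760) = +0.337100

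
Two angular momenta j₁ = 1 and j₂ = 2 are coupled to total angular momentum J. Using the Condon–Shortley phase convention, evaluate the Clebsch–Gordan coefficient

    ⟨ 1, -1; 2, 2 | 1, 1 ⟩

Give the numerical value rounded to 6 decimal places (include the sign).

+0.774597  (= +√(3/5))

triangle: 2!×0!×2!/5! = 4/120
(j±m)!: 0!×2!×4!×0!×2!×0! = 96
prefactor² = (2J+1)×Δ×N² = 48/5
  k=2: +1/(2!×0!×0!×2!×0!×0!) = 1/4
Σ = 1/4  ⇒  CG² = 48/5×1/4² = 3/5
CG = +√(3/5) = +0.774597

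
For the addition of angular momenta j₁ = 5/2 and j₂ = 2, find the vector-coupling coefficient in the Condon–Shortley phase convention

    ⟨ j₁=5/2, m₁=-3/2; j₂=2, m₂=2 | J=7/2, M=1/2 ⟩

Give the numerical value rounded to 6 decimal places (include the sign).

-0.450749

triangle: 1!·4!·3!/9! = 144/362880
(j±m)!: 1!·4!·4!·0!·4!·3! = 82944
prefactor² = (2J+1)·Δ·N² = 9216/35
  k=1: −1/(1!·0!·3!·3!·1!·0!) = -1/36
Σ = -1/36  ⇒  CG² = 9216/35·(-1/36)² = 64/315
CG = −√(64/315) = -0.450749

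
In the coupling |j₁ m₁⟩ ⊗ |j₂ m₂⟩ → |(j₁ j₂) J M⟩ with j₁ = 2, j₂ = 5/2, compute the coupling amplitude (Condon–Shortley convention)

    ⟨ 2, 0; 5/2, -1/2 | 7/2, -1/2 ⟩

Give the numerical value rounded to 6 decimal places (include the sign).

√[8·1!3!4!/9! · 2!2!2!3!3!4!] = √(768/35)
  +(−1)^0/∏(0,1,2,2,1,2)! = 1/8  (running 1/8)
  +(−1)^1/∏(1,0,1,1,2,3)! = -1/12  (running 1/24)
⟨..|..⟩ = √(768/35)·(1/24) = +0.195180

+0.195180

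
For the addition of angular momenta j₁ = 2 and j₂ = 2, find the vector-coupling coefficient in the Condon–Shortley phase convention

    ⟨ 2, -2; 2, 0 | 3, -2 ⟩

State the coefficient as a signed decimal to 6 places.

−√(1/2) = -0.707107

√[7·1!3!3!/8! · 0!4!2!2!1!5!] = √(72)
  +(−1)^1/∏(1,0,3,1,0,2)! = -1/12  (running -1/12)
⟨..|..⟩ = √(72)·(-1/12) = -0.707107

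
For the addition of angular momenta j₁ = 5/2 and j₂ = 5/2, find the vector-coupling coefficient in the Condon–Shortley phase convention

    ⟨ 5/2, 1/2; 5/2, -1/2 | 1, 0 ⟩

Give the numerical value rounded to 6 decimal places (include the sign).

+0.119523

j₁+j₂−J=4  J+j₁−j₂=1  J−j₁+j₂=1  j₁+j₂+J+1=7
(j₁±m₁, j₂±m₂, J±M) = (3,2,2,3,1,1)
P² = 72/35
sum k=1..2:
  [1] −1/6 = -1/6
  [2] +1/4 = 1/4
S = 1/12
C² = P²·S² = 1/70 ; C = +0.119523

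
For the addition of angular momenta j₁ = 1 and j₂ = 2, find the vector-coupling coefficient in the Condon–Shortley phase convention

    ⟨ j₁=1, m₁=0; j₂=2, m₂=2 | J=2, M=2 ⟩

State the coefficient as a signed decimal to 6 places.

j₁+j₂−J=1  J+j₁−j₂=1  J−j₁+j₂=3  j₁+j₂+J+1=6
(j₁±m₁, j₂±m₂, J±M) = (1,1,4,0,4,0)
P² = 24
sum k=1..1:
  [1] −1/6 = -1/6
S = -1/6
C² = P²·S² = 2/3 ; C = -0.816497

−√(2/3) = -0.816497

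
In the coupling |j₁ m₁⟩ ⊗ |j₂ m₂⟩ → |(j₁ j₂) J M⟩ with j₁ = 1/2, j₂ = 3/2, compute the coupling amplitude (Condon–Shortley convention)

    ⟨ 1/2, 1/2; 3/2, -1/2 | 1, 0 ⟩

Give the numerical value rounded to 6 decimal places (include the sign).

+0.707107  (= +√(1/2))

triangle: 1!·0!·2!/4! = 2/24
(j±m)!: 1!·0!·1!·2!·1!·1! = 2
prefactor² = (2J+1)·Δ·N² = 1/2
  k=0: +1/(0!·1!·0!·1!·0!·1!) = 1
Σ = 1  ⇒  CG² = 1/2·1² = 1/2
CG = +√(1/2) = +0.707107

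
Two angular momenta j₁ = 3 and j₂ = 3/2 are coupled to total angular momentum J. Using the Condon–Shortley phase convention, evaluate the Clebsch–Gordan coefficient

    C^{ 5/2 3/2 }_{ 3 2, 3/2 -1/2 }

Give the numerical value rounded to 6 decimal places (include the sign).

+√(1/14) ≈ +0.267261

j₁+j₂−J=2  J+j₁−j₂=4  J−j₁+j₂=1  j₁+j₂+J+1=8
(j₁±m₁, j₂±m₂, J±M) = (5,1,1,2,4,1)
P² = 288/7
sum k=0..1:
  [0] +1/12 = 1/12
  [1] −1/24 = -1/24
S = 1/24
C² = P²·S² = 1/14 ; C = +0.267261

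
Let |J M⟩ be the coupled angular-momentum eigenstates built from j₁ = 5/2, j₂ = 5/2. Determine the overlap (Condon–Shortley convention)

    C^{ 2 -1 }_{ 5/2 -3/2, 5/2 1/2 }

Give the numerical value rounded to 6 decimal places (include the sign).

+0.377964

j₁+j₂−J=3  J+j₁−j₂=2  J−j₁+j₂=2  j₁+j₂+J+1=8
(j₁±m₁, j₂±m₂, J±M) = (1,4,3,2,1,3)
P² = 36/7
sum k=2..3:
  [2] +1/4 = 1/4
  [3] −1/12 = -1/12
S = 1/6
C² = P²·S² = 1/7 ; C = +0.377964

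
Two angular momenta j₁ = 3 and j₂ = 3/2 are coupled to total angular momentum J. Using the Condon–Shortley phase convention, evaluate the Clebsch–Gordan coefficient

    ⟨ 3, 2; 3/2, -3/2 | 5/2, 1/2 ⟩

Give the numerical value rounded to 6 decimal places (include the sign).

+0.654654  (= +√(3/7))

triangle: 2!×4!×1!/8! = 48/40320
(j±m)!: 5!×1!×0!×3!×3!×2! = 8640
prefactor² = (2J+1)×Δ×N² = 432/7
  k=0: +1/(0!×2!×1!×0!×3!×1!) = 1/12
Σ = 1/12  ⇒  CG² = 432/7×1/12² = 3/7
CG = +√(3/7) = +0.654654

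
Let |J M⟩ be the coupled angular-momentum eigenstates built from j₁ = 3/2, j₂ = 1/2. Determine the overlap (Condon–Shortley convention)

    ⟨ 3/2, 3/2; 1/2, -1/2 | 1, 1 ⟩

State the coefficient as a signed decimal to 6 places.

+√(3/4) ≈ +0.866025

j₁+j₂−J=1  J+j₁−j₂=2  J−j₁+j₂=0  j₁+j₂+J+1=4
(j₁±m₁, j₂±m₂, J±M) = (3,0,0,1,2,0)
P² = 3
sum k=0..0:
  [0] +1/2 = 1/2
S = 1/2
C² = P²·S² = 3/4 ; C = +0.866025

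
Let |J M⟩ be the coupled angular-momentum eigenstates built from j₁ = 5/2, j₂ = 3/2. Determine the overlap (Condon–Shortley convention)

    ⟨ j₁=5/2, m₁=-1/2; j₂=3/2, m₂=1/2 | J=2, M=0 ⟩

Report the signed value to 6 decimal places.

−√(1/14) ≈ -0.267261

√[5·2!3!1!/7! · 2!3!2!1!2!2!] = √(8/7)
  +(−1)^1/∏(1,1,2,1,1,0)! = -1/2  (running -1/2)
  +(−1)^2/∏(2,0,1,0,2,1)! = 1/4  (running -1/4)
⟨..|..⟩ = √(8/7)·(-1/4) = -0.267261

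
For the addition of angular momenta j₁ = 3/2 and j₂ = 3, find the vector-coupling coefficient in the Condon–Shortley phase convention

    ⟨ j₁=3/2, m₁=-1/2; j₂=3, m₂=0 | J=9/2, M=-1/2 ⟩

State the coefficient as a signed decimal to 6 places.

√[10·0!3!6!/10! · 1!2!3!3!4!5!] = √(17280/7)
  +(−1)^0/∏(0,0,2,3,1,3)! = 1/72  (running 1/72)
⟨..|..⟩ = √(17280/7)·(1/72) = +0.690066

+0.690066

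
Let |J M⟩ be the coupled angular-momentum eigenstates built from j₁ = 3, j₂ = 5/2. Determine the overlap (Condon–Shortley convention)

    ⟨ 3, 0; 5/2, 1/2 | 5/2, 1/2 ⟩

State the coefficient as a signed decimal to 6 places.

+√(8/105) = +0.276026

√[6·3!3!2!/9! · 3!3!3!2!3!2!] = √(216/35)
  +(−1)^1/∏(1,2,2,2,1,0)! = -1/8  (running -1/8)
  +(−1)^2/∏(2,1,1,1,2,1)! = 1/4  (running 1/8)
  +(−1)^3/∏(3,0,0,0,3,2)! = -1/72  (running 1/9)
⟨..|..⟩ = √(216/35)·(1/9) = +0.276026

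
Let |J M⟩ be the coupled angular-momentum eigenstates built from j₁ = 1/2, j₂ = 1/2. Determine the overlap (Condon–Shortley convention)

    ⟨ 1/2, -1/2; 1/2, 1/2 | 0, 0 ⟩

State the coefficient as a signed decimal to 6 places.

j₁+j₂−J=1  J+j₁−j₂=0  J−j₁+j₂=0  j₁+j₂+J+1=2
(j₁±m₁, j₂±m₂, J±M) = (0,1,1,0,0,0)
P² = 1/2
sum k=1..1:
  [1] −1/1 = -1
S = -1
C² = P²·S² = 1/2 ; C = -0.707107

-0.707107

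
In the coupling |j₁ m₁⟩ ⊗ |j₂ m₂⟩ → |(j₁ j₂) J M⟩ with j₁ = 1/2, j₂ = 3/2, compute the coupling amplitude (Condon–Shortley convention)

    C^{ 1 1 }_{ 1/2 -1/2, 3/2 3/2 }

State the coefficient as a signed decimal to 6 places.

j₁+j₂−J=1  J+j₁−j₂=0  J−j₁+j₂=2  j₁+j₂+J+1=4
(j₁±m₁, j₂±m₂, J±M) = (0,1,3,0,2,0)
P² = 3
sum k=1..1:
  [1] −1/2 = -1/2
S = -1/2
C² = P²·S² = 3/4 ; C = -0.866025

−√(3/4) = -0.866025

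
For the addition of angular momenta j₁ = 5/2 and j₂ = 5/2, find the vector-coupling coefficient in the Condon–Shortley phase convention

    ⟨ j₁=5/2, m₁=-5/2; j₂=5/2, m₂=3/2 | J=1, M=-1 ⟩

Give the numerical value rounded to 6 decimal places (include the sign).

+√(1/7) = +0.377964

j₁+j₂−J=4  J+j₁−j₂=1  J−j₁+j₂=1  j₁+j₂+J+1=7
(j₁±m₁, j₂±m₂, J±M) = (0,5,4,1,0,2)
P² = 576/7
sum k=4..4:
  [4] +1/24 = 1/24
S = 1/24
C² = P²·S² = 1/7 ; C = +0.377964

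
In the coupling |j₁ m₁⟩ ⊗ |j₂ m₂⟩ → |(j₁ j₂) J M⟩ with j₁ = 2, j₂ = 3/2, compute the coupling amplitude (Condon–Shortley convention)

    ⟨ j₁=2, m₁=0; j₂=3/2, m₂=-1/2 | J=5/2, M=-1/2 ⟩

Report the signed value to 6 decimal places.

triangle: 1!*3!*2!/7! = 12/5040
(j±m)!: 2!*2!*1!*2!*2!*3! = 96
prefactor² = (2J+1)*Δ*N² = 48/35
  k=0: +1/(0!*1!*2!*1!*1!*1!) = 1/2
  k=1: −1/(1!*0!*1!*0!*2!*2!) = -1/4
Σ = 1/4  ⇒  CG² = 48/35*1/4² = 3/35
CG = +√(3/35) = +0.292770

+0.292770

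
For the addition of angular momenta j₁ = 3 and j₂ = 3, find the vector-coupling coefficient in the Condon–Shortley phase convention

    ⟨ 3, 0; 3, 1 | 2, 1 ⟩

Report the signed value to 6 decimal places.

triangle: 4!×2!×2!/9! = 96/362880
(j±m)!: 3!×3!×4!×2!×3!×1! = 10368
prefactor² = (2J+1)×Δ×N² = 96/7
  k=2: +1/(2!×2!×1!×2!×1!×0!) = 1/8
  k=3: −1/(3!×1!×0!×1!×2!×1!) = -1/12
Σ = 1/24  ⇒  CG² = 96/7×1/24² = 1/42
CG = +√(1/42) = +0.154303

+0.154303  (= +√(1/42))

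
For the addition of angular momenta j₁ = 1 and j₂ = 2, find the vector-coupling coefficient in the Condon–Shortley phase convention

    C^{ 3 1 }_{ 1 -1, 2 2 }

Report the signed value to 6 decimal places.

+0.258199  (= +√(1/15))

√[7·0!2!4!/7! · 0!2!4!0!4!2!] = √(768/5)
  +(−1)^0/∏(0,0,2,4,0,0)! = 1/48  (running 1/48)
⟨..|..⟩ = √(768/5)·(1/48) = +0.258199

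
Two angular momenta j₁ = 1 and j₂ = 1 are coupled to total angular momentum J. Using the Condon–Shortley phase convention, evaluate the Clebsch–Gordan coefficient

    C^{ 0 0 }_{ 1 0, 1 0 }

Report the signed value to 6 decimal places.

triangle: 2!·0!·0!/3! = 2/6
(j±m)!: 1!·1!·1!·1!·0!·0! = 1
prefactor² = (2J+1)·Δ·N² = 1/3
  k=1: −1/(1!·1!·0!·0!·0!·0!) = -1
Σ = -1  ⇒  CG² = 1/3·(-1)² = 1/3
CG = −√(1/3) = -0.577350

-0.577350  (= −√(1/3))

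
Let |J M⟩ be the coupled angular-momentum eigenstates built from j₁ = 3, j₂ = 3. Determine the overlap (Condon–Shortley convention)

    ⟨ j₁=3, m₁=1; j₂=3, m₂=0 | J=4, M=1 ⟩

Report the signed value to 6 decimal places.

-0.312094

j₁+j₂−J=2  J+j₁−j₂=4  J−j₁+j₂=4  j₁+j₂+J+1=11
(j₁±m₁, j₂±m₂, J±M) = (4,2,3,3,5,3)
P² = 124416/385
sum k=0..2:
  [0] +1/48 = 1/48
  [1] −1/24 = -1/24
  [2] +1/288 = 1/288
S = -5/288
C² = P²·S² = 15/154 ; C = -0.312094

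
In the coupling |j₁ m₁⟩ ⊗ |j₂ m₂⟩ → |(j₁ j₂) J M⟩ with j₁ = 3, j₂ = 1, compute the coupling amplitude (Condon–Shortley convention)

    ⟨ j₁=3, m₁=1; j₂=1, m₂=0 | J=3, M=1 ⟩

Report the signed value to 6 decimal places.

triangle: 1!*5!*1!/8! = 120/40320
(j±m)!: 4!*2!*1!*1!*4!*2! = 2304
prefactor² = (2J+1)*Δ*N² = 48
  k=0: +1/(0!*1!*2!*1!*3!*0!) = 1/12
  k=1: −1/(1!*0!*1!*0!*4!*1!) = -1/24
Σ = 1/24  ⇒  CG² = 48*1/24² = 1/12
CG = +√(1/12) = +0.288675

+0.288675  (= +√(1/12))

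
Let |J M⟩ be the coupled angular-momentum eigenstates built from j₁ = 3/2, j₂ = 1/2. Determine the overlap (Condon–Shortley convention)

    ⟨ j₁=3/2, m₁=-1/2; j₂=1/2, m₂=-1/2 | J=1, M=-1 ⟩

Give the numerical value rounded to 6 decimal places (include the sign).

+√(1/4) ≈ +0.500000

triangle: 1!×2!×0!/4! = 2/24
(j±m)!: 1!×2!×0!×1!×0!×2! = 4
prefactor² = (2J+1)×Δ×N² = 1
  k=0: +1/(0!×1!×2!×0!×0!×0!) = 1/2
Σ = 1/2  ⇒  CG² = 1×1/2² = 1/4
CG = +√(1/4) = +0.500000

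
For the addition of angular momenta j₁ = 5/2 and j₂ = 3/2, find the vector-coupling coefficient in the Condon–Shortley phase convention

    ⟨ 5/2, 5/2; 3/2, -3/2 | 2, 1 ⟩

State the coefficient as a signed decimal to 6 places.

j₁+j₂−J=2  J+j₁−j₂=3  J−j₁+j₂=1  j₁+j₂+J+1=7
(j₁±m₁, j₂±m₂, J±M) = (5,0,0,3,3,1)
P² = 360/7
sum k=0..0:
  [0] +1/12 = 1/12
S = 1/12
C² = P²·S² = 5/14 ; C = +0.597614

+√(5/14) ≈ +0.597614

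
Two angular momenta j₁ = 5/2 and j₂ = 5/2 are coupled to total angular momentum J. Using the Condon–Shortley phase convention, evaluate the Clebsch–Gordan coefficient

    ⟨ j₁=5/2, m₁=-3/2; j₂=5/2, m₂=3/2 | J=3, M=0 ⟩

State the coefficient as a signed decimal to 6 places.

√[7·2!3!3!/9! · 1!4!4!1!3!3!] = √(144/5)
  +(−1)^1/∏(1,1,3,3,0,0)! = -1/36  (running -1/36)
  +(−1)^2/∏(2,0,2,2,1,1)! = 1/8  (running 7/72)
⟨..|..⟩ = √(144/5)·(7/72) = +0.521749

+0.521749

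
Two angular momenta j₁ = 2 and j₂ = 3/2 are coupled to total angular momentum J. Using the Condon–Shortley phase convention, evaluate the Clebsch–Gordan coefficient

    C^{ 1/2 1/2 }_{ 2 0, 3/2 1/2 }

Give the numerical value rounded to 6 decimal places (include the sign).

+√(1/5) = +0.447214

j₁+j₂−J=3  J+j₁−j₂=1  J−j₁+j₂=0  j₁+j₂+J+1=5
(j₁±m₁, j₂±m₂, J±M) = (2,2,2,1,1,0)
P² = 4/5
sum k=2..2:
  [2] +1/2 = 1/2
S = 1/2
C² = P²·S² = 1/5 ; C = +0.447214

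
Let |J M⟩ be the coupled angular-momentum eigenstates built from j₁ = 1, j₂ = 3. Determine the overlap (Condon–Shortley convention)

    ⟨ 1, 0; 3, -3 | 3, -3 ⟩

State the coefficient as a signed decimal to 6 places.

+√(3/4) ≈ +0.866025

√[7·1!1!5!/8! · 1!1!0!6!0!6!] = √(10800)
  +(−1)^0/∏(0,1,1,0,0,5)! = 1/120  (running 1/120)
⟨..|..⟩ = √(10800)·(1/120) = +0.866025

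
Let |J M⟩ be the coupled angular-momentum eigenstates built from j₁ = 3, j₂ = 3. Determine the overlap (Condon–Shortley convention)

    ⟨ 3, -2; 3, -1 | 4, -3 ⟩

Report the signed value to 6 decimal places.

triangle: 2!·4!·4!/11! = 1152/39916800
(j±m)!: 1!·5!·2!·4!·1!·7! = 29030400
prefactor² = (2J+1)·Δ·N² = 82944/11
  k=1: −1/(1!·1!·4!·1!·0!·3!) = -1/144
  k=2: +1/(2!·0!·3!·0!·1!·4!) = 1/288
Σ = -1/288  ⇒  CG² = 82944/11·(-1/288)² = 1/11
CG = −√(1/11) = -0.301511

-0.301511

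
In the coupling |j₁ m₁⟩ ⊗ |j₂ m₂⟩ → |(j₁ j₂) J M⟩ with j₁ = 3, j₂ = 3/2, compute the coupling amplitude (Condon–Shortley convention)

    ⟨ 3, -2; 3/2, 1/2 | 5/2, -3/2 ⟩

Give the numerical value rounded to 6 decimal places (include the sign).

+√(1/14) = +0.267261

j₁+j₂−J=2  J+j₁−j₂=4  J−j₁+j₂=1  j₁+j₂+J+1=8
(j₁±m₁, j₂±m₂, J±M) = (1,5,2,1,1,4)
P² = 288/7
sum k=1..2:
  [1] −1/24 = -1/24
  [2] +1/12 = 1/12
S = 1/24
C² = P²·S² = 1/14 ; C = +0.267261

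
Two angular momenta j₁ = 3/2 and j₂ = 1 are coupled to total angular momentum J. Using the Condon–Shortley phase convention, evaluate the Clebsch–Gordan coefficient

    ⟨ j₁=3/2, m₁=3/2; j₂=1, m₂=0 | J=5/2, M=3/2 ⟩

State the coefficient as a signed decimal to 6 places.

j₁+j₂−J=0  J+j₁−j₂=3  J−j₁+j₂=2  j₁+j₂+J+1=6
(j₁±m₁, j₂±m₂, J±M) = (3,0,1,1,4,1)
P² = 72/5
sum k=0..0:
  [0] +1/6 = 1/6
S = 1/6
C² = P²·S² = 2/5 ; C = +0.632456

+0.632456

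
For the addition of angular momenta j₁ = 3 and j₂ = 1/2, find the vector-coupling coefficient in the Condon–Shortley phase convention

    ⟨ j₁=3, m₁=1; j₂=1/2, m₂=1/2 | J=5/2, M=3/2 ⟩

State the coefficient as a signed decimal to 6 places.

√[6·1!5!0!/7! · 4!2!1!0!4!1!] = √(1152/7)
  +(−1)^1/∏(1,0,1,0,4,0)! = -1/24  (running -1/24)
⟨..|..⟩ = √(1152/7)·(-1/24) = -0.534522

−√(2/7) = -0.534522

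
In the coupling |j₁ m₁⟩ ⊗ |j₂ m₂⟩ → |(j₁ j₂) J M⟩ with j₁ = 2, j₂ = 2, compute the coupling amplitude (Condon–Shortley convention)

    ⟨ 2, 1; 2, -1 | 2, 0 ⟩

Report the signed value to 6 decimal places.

j₁+j₂−J=2  J+j₁−j₂=2  J−j₁+j₂=2  j₁+j₂+J+1=7
(j₁±m₁, j₂±m₂, J±M) = (3,1,1,3,2,2)
P² = 8/7
sum k=0..1:
  [0] +1/2 = 1/2
  [1] −1/4 = -1/4
S = 1/4
C² = P²·S² = 1/14 ; C = +0.267261

+√(1/14) = +0.267261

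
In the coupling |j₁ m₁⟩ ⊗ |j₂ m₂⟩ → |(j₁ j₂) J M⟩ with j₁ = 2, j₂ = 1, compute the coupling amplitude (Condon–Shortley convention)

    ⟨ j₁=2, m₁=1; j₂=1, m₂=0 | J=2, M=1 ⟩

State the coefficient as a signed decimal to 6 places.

+√(1/6) ≈ +0.408248

triangle: 1!*3!*1!/6! = 6/720
(j±m)!: 3!*1!*1!*1!*3!*1! = 36
prefactor² = (2J+1)*Δ*N² = 3/2
  k=0: +1/(0!*1!*1!*1!*2!*0!) = 1/2
  k=1: −1/(1!*0!*0!*0!*3!*1!) = -1/6
Σ = 1/3  ⇒  CG² = 3/2*1/3² = 1/6
CG = +√(1/6) = +0.408248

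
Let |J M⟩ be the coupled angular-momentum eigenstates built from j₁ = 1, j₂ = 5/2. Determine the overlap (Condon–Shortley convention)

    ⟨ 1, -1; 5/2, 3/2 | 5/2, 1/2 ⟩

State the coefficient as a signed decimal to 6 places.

j₁+j₂−J=1  J+j₁−j₂=1  J−j₁+j₂=4  j₁+j₂+J+1=7
(j₁±m₁, j₂±m₂, J±M) = (0,2,4,1,3,2)
P² = 576/35
sum k=1..1:
  [1] −1/6 = -1/6
S = -1/6
C² = P²·S² = 16/35 ; C = -0.676123

−√(16/35) = -0.676123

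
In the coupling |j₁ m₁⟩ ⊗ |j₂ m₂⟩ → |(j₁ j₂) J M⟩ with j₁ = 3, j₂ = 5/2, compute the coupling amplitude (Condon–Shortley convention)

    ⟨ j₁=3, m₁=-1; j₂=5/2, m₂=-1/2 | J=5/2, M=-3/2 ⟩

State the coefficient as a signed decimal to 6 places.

+0.169031  (= +√(1/35))

√[6·3!3!2!/9! · 2!4!2!3!1!4!] = √(576/35)
  +(−1)^1/∏(1,2,3,1,0,1)! = -1/12  (running -1/12)
  +(−1)^2/∏(2,1,2,0,1,2)! = 1/8  (running 1/24)
⟨..|..⟩ = √(576/35)·(1/24) = +0.169031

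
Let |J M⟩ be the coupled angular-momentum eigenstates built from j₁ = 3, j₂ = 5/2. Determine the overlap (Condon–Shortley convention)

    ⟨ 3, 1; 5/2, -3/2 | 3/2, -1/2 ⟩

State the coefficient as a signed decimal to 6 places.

−√(7/30) = -0.483046

j₁+j₂−J=4  J+j₁−j₂=2  J−j₁+j₂=1  j₁+j₂+J+1=8
(j₁±m₁, j₂±m₂, J±M) = (4,2,1,4,1,2)
P² = 384/35
sum k=0..1:
  [0] +1/48 = 1/48
  [1] −1/6 = -1/6
S = -7/48
C² = P²·S² = 7/30 ; C = -0.483046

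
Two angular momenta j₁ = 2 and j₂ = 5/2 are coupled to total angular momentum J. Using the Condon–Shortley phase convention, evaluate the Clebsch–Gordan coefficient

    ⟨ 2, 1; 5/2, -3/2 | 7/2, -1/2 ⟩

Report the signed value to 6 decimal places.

√[8·1!3!4!/9! · 3!1!1!4!3!4!] = √(2304/35)
  +(−1)^0/∏(0,1,1,1,2,3)! = 1/12  (running 1/12)
  +(−1)^1/∏(1,0,0,0,3,4)! = -1/144  (running 11/144)
⟨..|..⟩ = √(2304/35)·(11/144) = +0.619780

+√(121/315) = +0.619780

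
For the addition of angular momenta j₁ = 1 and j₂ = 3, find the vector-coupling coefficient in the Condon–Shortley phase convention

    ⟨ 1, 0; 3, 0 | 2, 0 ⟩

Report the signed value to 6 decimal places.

−√(3/7) = -0.654654

√[5·2!0!4!/7! · 1!1!3!3!2!2!] = √(48/7)
  +(−1)^1/∏(1,1,0,2,0,2)! = -1/4  (running -1/4)
⟨..|..⟩ = √(48/7)·(-1/4) = -0.654654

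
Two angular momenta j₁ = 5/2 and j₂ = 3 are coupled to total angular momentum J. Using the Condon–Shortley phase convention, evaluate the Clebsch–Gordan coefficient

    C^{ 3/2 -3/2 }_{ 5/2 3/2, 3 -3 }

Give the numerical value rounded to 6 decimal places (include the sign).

+0.462910  (= +√(3/14))

√[4·4!1!2!/8! · 4!1!0!6!0!3!] = √(3456/7)
  +(−1)^0/∏(0,4,1,0,0,2)! = 1/48  (running 1/48)
⟨..|..⟩ = √(3456/7)·(1/48) = +0.462910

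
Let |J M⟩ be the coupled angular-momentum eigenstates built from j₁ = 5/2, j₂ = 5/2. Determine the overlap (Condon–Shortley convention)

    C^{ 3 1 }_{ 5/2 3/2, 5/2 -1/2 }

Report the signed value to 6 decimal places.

√[7·2!3!3!/9! · 4!1!2!3!4!2!] = √(96/5)
  +(−1)^0/∏(0,2,1,2,2,1)! = 1/8  (running 1/8)
  +(−1)^1/∏(1,1,0,1,3,2)! = -1/12  (running 1/24)
⟨..|..⟩ = √(96/5)·(1/24) = +0.182574

+0.182574  (= +√(1/30))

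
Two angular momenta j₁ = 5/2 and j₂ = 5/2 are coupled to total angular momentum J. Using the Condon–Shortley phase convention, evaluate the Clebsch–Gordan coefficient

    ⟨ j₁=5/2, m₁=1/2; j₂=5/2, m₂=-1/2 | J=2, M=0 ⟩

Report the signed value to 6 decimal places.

√[5·3!2!2!/8! · 3!2!2!3!2!2!] = √(12/7)
  +(−1)^0/∏(0,3,2,2,0,0)! = 1/24  (running 1/24)
  +(−1)^1/∏(1,2,1,1,1,1)! = -1/2  (running -11/24)
  +(−1)^2/∏(2,1,0,0,2,2)! = 1/8  (running -1/3)
⟨..|..⟩ = √(12/7)·(-1/3) = -0.436436

-0.436436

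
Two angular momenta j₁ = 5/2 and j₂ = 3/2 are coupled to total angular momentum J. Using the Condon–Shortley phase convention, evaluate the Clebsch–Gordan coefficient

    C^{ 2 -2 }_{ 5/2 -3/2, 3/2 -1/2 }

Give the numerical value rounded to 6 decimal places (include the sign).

-0.617213  (= −√(8/21))

triangle: 2!×3!×1!/7! = 12/5040
(j±m)!: 1!×4!×1!×2!×0!×4! = 1152
prefactor² = (2J+1)×Δ×N² = 96/7
  k=1: −1/(1!×1!×3!×0!×0!×1!) = -1/6
Σ = -1/6  ⇒  CG² = 96/7×(-1/6)² = 8/21
CG = −√(8/21) = -0.617213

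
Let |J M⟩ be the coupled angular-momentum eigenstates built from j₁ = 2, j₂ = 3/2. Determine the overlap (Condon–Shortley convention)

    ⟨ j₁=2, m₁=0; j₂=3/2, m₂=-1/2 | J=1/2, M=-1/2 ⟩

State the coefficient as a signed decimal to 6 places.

j₁+j₂−J=3  J+j₁−j₂=1  J−j₁+j₂=0  j₁+j₂+J+1=5
(j₁±m₁, j₂±m₂, J±M) = (2,2,1,2,0,1)
P² = 4/5
sum k=1..1:
  [1] −1/2 = -1/2
S = -1/2
C² = P²·S² = 1/5 ; C = -0.447214

−√(1/5) = -0.447214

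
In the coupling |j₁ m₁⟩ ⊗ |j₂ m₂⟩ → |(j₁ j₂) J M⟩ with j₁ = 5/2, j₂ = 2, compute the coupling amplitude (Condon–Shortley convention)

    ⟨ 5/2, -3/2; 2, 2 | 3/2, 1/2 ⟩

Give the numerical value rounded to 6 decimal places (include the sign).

-0.552052  (= −√(32/105))

√[4·3!2!1!/7! · 1!4!4!0!2!1!] = √(384/35)
  +(−1)^3/∏(3,0,1,1,1,0)! = -1/6  (running -1/6)
⟨..|..⟩ = √(384/35)·(-1/6) = -0.552052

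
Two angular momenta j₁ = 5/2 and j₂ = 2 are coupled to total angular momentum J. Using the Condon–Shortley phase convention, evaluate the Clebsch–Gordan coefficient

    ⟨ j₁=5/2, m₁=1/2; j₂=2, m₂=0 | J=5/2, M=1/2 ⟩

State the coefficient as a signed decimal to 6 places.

−√(8/35) ≈ -0.478091

triangle: 2!*3!*2!/8! = 24/40320
(j±m)!: 3!*2!*2!*2!*3!*2! = 576
prefactor² = (2J+1)*Δ*N² = 72/35
  k=0: +1/(0!*2!*2!*2!*1!*0!) = 1/8
  k=1: −1/(1!*1!*1!*1!*2!*1!) = -1/2
  k=2: +1/(2!*0!*0!*0!*3!*2!) = 1/24
Σ = -1/3  ⇒  CG² = 72/35*(-1/3)² = 8/35
CG = −√(8/35) = -0.478091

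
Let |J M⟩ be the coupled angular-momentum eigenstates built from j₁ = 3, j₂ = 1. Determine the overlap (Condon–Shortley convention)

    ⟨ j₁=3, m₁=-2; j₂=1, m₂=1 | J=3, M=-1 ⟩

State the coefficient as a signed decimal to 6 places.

triangle: 1!*5!*1!/8! = 120/40320
(j±m)!: 1!*5!*2!*0!*2!*4! = 11520
prefactor² = (2J+1)*Δ*N² = 240
  k=1: −1/(1!*0!*4!*1!*1!*0!) = -1/24
Σ = -1/24  ⇒  CG² = 240*(-1/24)² = 5/12
CG = −√(5/12) = -0.645497

−√(5/12) = -0.645497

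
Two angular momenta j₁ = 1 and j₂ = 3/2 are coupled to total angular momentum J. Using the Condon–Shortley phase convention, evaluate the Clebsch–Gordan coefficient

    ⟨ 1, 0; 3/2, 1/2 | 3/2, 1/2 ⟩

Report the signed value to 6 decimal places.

-0.258199  (= −√(1/15))

j₁+j₂−J=1  J+j₁−j₂=1  J−j₁+j₂=2  j₁+j₂+J+1=5
(j₁±m₁, j₂±m₂, J±M) = (1,1,2,1,2,1)
P² = 4/15
sum k=0..1:
  [0] +1/2 = 1/2
  [1] −1/1 = -1
S = -1/2
C² = P²·S² = 1/15 ; C = -0.258199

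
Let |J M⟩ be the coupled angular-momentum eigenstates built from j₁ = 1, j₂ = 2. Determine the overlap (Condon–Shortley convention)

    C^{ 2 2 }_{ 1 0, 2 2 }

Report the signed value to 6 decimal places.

triangle: 1!·1!·3!/6! = 6/720
(j±m)!: 1!·1!·4!·0!·4!·0! = 576
prefactor² = (2J+1)·Δ·N² = 24
  k=1: −1/(1!·0!·0!·3!·1!·0!) = -1/6
Σ = -1/6  ⇒  CG² = 24·(-1/6)² = 2/3
CG = −√(2/3) = -0.816497

-0.816497  (= −√(2/3))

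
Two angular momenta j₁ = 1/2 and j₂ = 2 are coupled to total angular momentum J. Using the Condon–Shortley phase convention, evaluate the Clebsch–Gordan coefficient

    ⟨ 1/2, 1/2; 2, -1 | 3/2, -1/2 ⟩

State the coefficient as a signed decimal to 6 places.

+√(3/5) = +0.774597

triangle: 1!·0!·3!/5! = 6/120
(j±m)!: 1!·0!·1!·3!·1!·2! = 12
prefactor² = (2J+1)·Δ·N² = 12/5
  k=0: +1/(0!·1!·0!·1!·0!·2!) = 1/2
Σ = 1/2  ⇒  CG² = 12/5·1/2² = 3/5
CG = +√(3/5) = +0.774597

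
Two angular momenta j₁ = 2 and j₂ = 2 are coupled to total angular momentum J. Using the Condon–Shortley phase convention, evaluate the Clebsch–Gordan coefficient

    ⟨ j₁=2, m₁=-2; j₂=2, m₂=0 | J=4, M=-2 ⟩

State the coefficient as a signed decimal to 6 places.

+0.462910

√[9·0!4!4!/9! · 0!4!2!2!2!6!] = √(13824/7)
  +(−1)^0/∏(0,0,4,2,0,2)! = 1/96  (running 1/96)
⟨..|..⟩ = √(13824/7)·(1/96) = +0.462910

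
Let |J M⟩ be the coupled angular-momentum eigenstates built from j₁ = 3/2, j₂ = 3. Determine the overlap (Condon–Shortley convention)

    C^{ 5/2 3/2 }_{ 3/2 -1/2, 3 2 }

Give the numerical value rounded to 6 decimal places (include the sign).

triangle: 2!*1!*4!/8! = 48/40320
(j±m)!: 1!*2!*5!*1!*4!*1! = 5760
prefactor² = (2J+1)*Δ*N² = 288/7
  k=1: −1/(1!*1!*1!*4!*0!*0!) = -1/24
  k=2: +1/(2!*0!*0!*3!*1!*1!) = 1/12
Σ = 1/24  ⇒  CG² = 288/7*1/24² = 1/14
CG = +√(1/14) = +0.267261

+√(1/14) = +0.267261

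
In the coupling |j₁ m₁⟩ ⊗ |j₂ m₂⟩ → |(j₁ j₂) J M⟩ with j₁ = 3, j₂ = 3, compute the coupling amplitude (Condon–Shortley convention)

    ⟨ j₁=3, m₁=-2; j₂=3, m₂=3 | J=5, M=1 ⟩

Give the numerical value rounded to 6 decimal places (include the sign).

-0.243975

triangle: 1!×5!×5!/12! = 14400/479001600
(j±m)!: 1!×5!×6!×0!×6!×4! = 1492992000
prefactor² = (2J+1)×Δ×N² = 3456000/7
  k=1: −1/(1!×0!×4!×5!×1!×0!) = -1/2880
Σ = -1/2880  ⇒  CG² = 3456000/7×(-1/2880)² = 5/84
CG = −√(5/84) = -0.243975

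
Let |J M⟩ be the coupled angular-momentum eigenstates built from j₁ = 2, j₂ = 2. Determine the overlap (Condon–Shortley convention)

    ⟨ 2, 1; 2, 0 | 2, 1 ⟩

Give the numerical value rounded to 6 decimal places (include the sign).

−√(1/14) ≈ -0.267261

√[5·2!2!2!/7! · 3!1!2!2!3!1!] = √(8/7)
  +(−1)^0/∏(0,2,1,2,1,0)! = 1/4  (running 1/4)
  +(−1)^1/∏(1,1,0,1,2,1)! = -1/2  (running -1/4)
⟨..|..⟩ = √(8/7)·(-1/4) = -0.267261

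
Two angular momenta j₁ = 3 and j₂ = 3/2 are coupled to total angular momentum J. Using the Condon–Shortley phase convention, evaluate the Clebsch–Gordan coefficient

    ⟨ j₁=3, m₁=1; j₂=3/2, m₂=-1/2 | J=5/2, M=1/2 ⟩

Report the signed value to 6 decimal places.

-0.119523  (= −√(1/70))

j₁+j₂−J=2  J+j₁−j₂=4  J−j₁+j₂=1  j₁+j₂+J+1=8
(j₁±m₁, j₂±m₂, J±M) = (4,2,1,2,3,2)
P² = 288/35
sum k=0..1:
  [0] +1/8 = 1/8
  [1] −1/6 = -1/6
S = -1/24
C² = P²·S² = 1/70 ; C = -0.119523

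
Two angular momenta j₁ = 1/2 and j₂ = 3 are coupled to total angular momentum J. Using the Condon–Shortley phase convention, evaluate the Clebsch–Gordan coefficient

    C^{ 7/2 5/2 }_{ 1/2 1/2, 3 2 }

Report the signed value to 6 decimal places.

+√(6/7) ≈ +0.925820

triangle: 0!*1!*6!/8! = 720/40320
(j±m)!: 1!*0!*5!*1!*6!*1! = 86400
prefactor² = (2J+1)*Δ*N² = 86400/7
  k=0: +1/(0!*0!*0!*5!*1!*1!) = 1/120
Σ = 1/120  ⇒  CG² = 86400/7*1/120² = 6/7
CG = +√(6/7) = +0.925820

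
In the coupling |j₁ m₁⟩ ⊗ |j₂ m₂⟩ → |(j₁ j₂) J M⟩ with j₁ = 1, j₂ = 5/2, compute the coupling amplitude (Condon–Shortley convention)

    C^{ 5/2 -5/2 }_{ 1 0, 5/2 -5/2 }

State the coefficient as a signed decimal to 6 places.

+0.845154  (= +√(5/7))

j₁+j₂−J=1  J+j₁−j₂=1  J−j₁+j₂=4  j₁+j₂+J+1=7
(j₁±m₁, j₂±m₂, J±M) = (1,1,0,5,0,5)
P² = 2880/7
sum k=0..0:
  [0] +1/24 = 1/24
S = 1/24
C² = P²·S² = 5/7 ; C = +0.845154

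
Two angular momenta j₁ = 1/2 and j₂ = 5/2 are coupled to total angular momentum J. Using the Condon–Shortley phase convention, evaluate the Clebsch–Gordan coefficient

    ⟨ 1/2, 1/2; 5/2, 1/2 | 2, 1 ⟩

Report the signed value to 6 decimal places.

triangle: 1!·0!·4!/6! = 24/720
(j±m)!: 1!·0!·3!·2!·3!·1! = 72
prefactor² = (2J+1)·Δ·N² = 12
  k=0: +1/(0!·1!·0!·3!·0!·1!) = 1/6
Σ = 1/6  ⇒  CG² = 12·1/6² = 1/3
CG = +√(1/3) = +0.577350

+√(1/3) ≈ +0.577350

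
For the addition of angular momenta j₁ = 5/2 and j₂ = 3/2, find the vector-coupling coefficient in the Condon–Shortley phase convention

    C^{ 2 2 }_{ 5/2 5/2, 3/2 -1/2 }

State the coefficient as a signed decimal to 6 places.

√[5·2!3!1!/7! · 5!0!1!2!4!0!] = √(480/7)
  +(−1)^0/∏(0,2,0,1,3,0)! = 1/12  (running 1/12)
⟨..|..⟩ = √(480/7)·(1/12) = +0.690066

+√(10/21) = +0.690066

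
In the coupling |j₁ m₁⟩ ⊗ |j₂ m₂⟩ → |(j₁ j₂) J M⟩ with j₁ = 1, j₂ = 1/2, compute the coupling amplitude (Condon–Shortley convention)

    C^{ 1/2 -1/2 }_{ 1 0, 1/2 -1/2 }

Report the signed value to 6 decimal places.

j₁+j₂−J=1  J+j₁−j₂=1  J−j₁+j₂=0  j₁+j₂+J+1=3
(j₁±m₁, j₂±m₂, J±M) = (1,1,0,1,0,1)
P² = 1/3
sum k=0..0:
  [0] +1/1 = 1
S = 1
C² = P²·S² = 1/3 ; C = +0.577350

+√(1/3) ≈ +0.577350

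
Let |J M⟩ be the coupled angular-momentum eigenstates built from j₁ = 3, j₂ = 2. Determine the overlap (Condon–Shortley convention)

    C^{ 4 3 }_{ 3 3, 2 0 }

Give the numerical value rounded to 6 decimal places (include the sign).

+√(9/20) ≈ +0.670820

triangle: 1!*5!*3!/10! = 720/3628800
(j±m)!: 6!*0!*2!*2!*7!*1! = 14515200
prefactor² = (2J+1)*Δ*N² = 25920
  k=0: +1/(0!*1!*0!*2!*5!*1!) = 1/240
Σ = 1/240  ⇒  CG² = 25920*1/240² = 9/20
CG = +√(9/20) = +0.670820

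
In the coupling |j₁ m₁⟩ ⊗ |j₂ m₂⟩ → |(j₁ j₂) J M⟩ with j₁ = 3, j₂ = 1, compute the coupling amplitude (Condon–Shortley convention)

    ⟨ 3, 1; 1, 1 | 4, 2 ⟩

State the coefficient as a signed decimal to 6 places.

+0.731925  (= +√(15/28))

j₁+j₂−J=0  J+j₁−j₂=6  J−j₁+j₂=2  j₁+j₂+J+1=9
(j₁±m₁, j₂±m₂, J±M) = (4,2,2,0,6,2)
P² = 34560/7
sum k=0..0:
  [0] +1/96 = 1/96
S = 1/96
C² = P²·S² = 15/28 ; C = +0.731925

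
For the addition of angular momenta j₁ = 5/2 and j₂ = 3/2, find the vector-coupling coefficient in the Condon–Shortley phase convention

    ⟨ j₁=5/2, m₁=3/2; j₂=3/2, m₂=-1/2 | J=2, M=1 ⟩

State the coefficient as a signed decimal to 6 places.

+√(1/42) = +0.154303

√[5·2!3!1!/7! · 4!1!1!2!3!1!] = √(24/7)
  +(−1)^0/∏(0,2,1,1,2,0)! = 1/4  (running 1/4)
  +(−1)^1/∏(1,1,0,0,3,1)! = -1/6  (running 1/12)
⟨..|..⟩ = √(24/7)·(1/12) = +0.154303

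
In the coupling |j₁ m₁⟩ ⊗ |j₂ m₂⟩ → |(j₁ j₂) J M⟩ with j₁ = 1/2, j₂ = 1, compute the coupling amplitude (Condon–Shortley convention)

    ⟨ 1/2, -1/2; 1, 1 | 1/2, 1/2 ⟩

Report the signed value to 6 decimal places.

triangle: 1!*0!*1!/3! = 1/6
(j±m)!: 0!*1!*2!*0!*1!*0! = 2
prefactor² = (2J+1)*Δ*N² = 2/3
  k=1: −1/(1!*0!*0!*1!*0!*0!) = -1
Σ = -1  ⇒  CG² = 2/3*(-1)² = 2/3
CG = −√(2/3) = -0.816497

-0.816497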